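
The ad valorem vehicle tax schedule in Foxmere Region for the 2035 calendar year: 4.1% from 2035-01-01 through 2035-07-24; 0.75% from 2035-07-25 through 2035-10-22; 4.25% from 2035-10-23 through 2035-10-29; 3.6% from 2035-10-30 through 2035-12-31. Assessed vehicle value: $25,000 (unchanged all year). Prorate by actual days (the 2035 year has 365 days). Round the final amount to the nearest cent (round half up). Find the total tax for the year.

$797.64

2035-01-01 to 2035-07-24: 205 days at 4.1% → $25,000 × 4.1% × 205/365 = $575.6849
2035-07-25 to 2035-10-22: 90 days at 0.75% → $25,000 × 0.75% × 90/365 = $46.2329
2035-10-23 to 2035-10-29: 7 days at 4.25% → $25,000 × 4.25% × 7/365 = $20.3767
2035-10-30 to 2035-12-31: 63 days at 3.6% → $25,000 × 3.6% × 63/365 = $155.3425
Total = $797.6370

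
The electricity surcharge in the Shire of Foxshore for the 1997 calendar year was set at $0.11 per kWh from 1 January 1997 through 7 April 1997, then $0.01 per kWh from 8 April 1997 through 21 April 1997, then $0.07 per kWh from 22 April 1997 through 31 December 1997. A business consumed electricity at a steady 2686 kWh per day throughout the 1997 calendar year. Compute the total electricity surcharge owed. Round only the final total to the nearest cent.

$76,792.74

1 January – 7 April 1997: 97 days × 2686 kWh/day = 260,542 kWh at $0.11/kWh → $28,659.62
8 April – 21 April 1997: 14 days × 2686 kWh/day = 37,604 kWh at $0.01/kWh → $376.04
22 April – 31 December 1997: 254 days × 2686 kWh/day = 682,244 kWh at $0.07/kWh → $47,757.08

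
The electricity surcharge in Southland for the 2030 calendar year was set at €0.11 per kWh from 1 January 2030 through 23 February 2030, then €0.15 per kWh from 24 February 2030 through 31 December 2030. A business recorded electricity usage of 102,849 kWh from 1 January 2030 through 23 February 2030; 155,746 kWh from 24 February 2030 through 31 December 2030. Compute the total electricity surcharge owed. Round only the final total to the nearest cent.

1 January – 23 February 2030: 102,849 kWh at €0.11/kWh → €11,313.39
24 February – 31 December 2030: 155,746 kWh at €0.15/kWh → €23,361.90

€34,675.29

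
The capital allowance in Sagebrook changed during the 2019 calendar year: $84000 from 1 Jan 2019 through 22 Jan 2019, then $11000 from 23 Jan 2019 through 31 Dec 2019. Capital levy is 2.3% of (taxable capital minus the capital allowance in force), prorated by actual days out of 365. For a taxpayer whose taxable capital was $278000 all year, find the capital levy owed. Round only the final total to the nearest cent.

$6039.80

1 Jan – 22 Jan 2019: 22 days, exemption $84000 → ($278000 − $84000) × 2.3% × 22/365 = $268.9425
23 Jan – 31 Dec 2019: 343 days, exemption $11000 → ($278000 − $11000) × 2.3% × 343/365 = $5770.8575
Total = $6039.8000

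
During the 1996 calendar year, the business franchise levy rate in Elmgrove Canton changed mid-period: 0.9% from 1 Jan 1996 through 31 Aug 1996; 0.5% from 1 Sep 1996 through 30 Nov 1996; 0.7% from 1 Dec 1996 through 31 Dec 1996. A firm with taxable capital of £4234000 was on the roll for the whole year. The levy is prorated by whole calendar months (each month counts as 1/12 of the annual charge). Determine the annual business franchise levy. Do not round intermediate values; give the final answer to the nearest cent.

1 Jan – 31 Aug 1996: 8 months at 0.9% → £4234000 × 0.9% × 8/12 = £25404.0000
1 Sep – 30 Nov 1996: 3 months at 0.5% → £4234000 × 0.5% × 3/12 = £5292.5000
1 Dec – 31 Dec 1996: 1 month at 0.7% → £4234000 × 0.7% × 1/12 = £2469.8333
Total = £33166.3333

£33166.33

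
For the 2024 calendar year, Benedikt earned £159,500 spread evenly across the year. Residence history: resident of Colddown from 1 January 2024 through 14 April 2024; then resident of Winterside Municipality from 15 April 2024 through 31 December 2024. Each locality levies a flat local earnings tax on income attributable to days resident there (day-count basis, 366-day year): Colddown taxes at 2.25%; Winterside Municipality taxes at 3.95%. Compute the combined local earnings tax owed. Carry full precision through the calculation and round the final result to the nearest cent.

Colddown, 1 January – 14 April 2024: 105 days → £159,500 × 2.25% × 105/366 = £1,029.5594
Winterside Municipality, 15 April – 31 December 2024: 261 days → £159,500 × 3.95% × 261/366 = £4,492.8012
Total = £5,522.3607

£5,522.36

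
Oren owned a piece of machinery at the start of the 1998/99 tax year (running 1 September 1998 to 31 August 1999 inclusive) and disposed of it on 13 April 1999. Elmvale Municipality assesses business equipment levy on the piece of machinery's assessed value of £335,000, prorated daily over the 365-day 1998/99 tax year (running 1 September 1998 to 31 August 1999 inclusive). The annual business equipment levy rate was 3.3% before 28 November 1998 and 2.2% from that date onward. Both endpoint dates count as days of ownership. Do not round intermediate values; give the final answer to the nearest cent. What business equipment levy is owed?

1 September – 27 November 1998: 88 days at 3.3% → £335,000 × 3.3% × 88/365 = £2,665.3151
28 November 1998 – 13 April 1999: 137 days at 2.2% → £335,000 × 2.2% × 137/365 = £2,766.2740
Total = £5,431.5890

£5,431.59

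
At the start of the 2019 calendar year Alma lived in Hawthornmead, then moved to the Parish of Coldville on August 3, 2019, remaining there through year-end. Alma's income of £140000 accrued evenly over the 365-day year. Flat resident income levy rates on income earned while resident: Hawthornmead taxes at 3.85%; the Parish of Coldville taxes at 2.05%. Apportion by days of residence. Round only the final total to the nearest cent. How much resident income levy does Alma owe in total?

£4347.48

Hawthornmead, January 1 – August 2, 2019: 214 days → £140000 × 3.85% × 214/365 = £3160.1644
The Parish of Coldville, August 3 – December 31, 2019: 151 days → £140000 × 2.05% × 151/365 = £1187.3151
Total = £4347.4795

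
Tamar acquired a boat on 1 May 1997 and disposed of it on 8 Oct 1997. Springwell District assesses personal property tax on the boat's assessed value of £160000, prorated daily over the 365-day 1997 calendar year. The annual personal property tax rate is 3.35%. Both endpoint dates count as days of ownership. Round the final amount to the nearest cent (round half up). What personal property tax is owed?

Days held (1 May – 8 Oct 1997): 161 out of 365
Tax = £160000 × 3.35% × 161/365 = £2364.2740

£2364.27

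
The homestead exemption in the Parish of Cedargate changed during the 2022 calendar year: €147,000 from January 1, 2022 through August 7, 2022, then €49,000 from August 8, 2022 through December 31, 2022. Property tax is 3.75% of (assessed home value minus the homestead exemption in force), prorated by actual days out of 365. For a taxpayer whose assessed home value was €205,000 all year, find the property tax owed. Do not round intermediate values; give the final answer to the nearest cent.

€3,645.00

January 1 – August 7, 2022: 219 days, exemption €147,000 → (€205,000 − €147,000) × 3.75% × 219/365 = €1,305.0000
August 8 – December 31, 2022: 146 days, exemption €49,000 → (€205,000 − €49,000) × 3.75% × 146/365 = €2,340.0000
Total = €3,645.0000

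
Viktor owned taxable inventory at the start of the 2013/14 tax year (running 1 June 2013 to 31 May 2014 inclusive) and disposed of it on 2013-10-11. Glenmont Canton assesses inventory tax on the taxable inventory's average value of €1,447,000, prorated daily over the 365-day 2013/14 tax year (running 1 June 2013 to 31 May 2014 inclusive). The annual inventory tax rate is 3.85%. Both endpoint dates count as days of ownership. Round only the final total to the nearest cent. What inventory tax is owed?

€20,299.63

Days held (2013-06-01 to 2013-10-11): 133 out of 365
Tax = €1,447,000 × 3.85% × 133/365 = €20,299.6260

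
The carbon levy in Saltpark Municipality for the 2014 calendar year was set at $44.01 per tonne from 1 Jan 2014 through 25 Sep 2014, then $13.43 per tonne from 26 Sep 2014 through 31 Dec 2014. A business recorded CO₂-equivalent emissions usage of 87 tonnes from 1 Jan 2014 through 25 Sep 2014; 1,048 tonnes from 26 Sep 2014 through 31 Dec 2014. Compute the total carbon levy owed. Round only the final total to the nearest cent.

$17,903.51

1 Jan – 25 Sep 2014: 87 tonnes at $44.01/tonne → $3,828.87
26 Sep – 31 Dec 2014: 1,048 tonnes at $13.43/tonne → $14,074.64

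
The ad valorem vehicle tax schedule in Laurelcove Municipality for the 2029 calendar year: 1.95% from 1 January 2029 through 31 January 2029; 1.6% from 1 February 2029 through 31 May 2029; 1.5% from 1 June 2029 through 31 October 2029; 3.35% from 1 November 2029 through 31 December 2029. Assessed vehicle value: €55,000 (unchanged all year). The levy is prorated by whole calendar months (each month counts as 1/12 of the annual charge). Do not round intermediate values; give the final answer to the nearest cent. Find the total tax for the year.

1 January – 31 January 2029: 1 month at 1.95% → €55,000 × 1.95% × 1/12 = €89.3750
1 February – 31 May 2029: 4 months at 1.6% → €55,000 × 1.6% × 4/12 = €293.3333
1 June – 31 October 2029: 5 months at 1.5% → €55,000 × 1.5% × 5/12 = €343.7500
1 November – 31 December 2029: 2 months at 3.35% → €55,000 × 3.35% × 2/12 = €307.0833
Total = €1,033.5417

€1,033.54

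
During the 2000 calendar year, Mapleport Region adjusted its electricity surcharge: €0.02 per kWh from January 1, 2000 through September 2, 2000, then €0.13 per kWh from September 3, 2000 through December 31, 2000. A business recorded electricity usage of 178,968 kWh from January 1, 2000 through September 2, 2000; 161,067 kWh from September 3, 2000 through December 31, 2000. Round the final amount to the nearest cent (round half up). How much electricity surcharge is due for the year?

€24,518.07

January 1 – September 2, 2000: 178,968 kWh at €0.02/kWh → €3,579.36
September 3 – December 31, 2000: 161,067 kWh at €0.13/kWh → €20,938.71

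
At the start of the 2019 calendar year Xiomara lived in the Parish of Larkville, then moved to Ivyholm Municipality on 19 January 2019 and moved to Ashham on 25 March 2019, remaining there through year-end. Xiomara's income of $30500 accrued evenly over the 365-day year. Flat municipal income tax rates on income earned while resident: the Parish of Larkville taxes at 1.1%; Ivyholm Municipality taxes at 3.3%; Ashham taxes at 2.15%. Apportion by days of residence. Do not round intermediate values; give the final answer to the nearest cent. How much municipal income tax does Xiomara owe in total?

The Parish of Larkville, 1 January – 18 January 2019: 18 days → $30500 × 1.1% × 18/365 = $16.5452
Ivyholm Municipality, 19 January – 24 March 2019: 65 days → $30500 × 3.3% × 65/365 = $179.2397
Ashham, 25 March – 31 December 2019: 282 days → $30500 × 2.15% × 282/365 = $506.6342
Total = $702.4192

$702.42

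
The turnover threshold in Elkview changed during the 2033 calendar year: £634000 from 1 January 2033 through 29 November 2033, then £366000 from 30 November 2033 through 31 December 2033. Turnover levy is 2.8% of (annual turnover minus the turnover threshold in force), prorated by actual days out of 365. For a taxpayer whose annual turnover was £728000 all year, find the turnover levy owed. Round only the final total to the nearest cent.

1 January – 29 November 2033: 333 days, exemption £634000 → (£728000 − £634000) × 2.8% × 333/365 = £2401.2493
30 November – 31 December 2033: 32 days, exemption £366000 → (£728000 − £366000) × 2.8% × 32/365 = £888.6356
Total = £3289.8849

£3289.88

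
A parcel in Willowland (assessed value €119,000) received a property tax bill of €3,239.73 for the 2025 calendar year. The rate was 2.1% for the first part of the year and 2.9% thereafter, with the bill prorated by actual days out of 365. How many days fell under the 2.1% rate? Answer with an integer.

81 days

Let d = days at the first rate; then 365 − d days at the second rate.
€119,000 × [2.1%·d + 2.9%·(365−d)] / 365 = €3,239.73
Solving gives d = 81, so the new rate took effect on 23 Mar 2025.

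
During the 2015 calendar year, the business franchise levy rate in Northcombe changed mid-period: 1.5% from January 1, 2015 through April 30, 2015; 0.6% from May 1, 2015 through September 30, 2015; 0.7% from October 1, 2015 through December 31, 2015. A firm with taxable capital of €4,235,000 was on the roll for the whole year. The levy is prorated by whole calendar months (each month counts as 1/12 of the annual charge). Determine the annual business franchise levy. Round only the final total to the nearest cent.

January 1 – April 30, 2015: 4 months at 1.5% → €4,235,000 × 1.5% × 4/12 = €21,175.0000
May 1 – September 30, 2015: 5 months at 0.6% → €4,235,000 × 0.6% × 5/12 = €10,587.5000
October 1 – December 31, 2015: 3 months at 0.7% → €4,235,000 × 0.7% × 3/12 = €7,411.2500
Total = €39,173.7500

€39,173.75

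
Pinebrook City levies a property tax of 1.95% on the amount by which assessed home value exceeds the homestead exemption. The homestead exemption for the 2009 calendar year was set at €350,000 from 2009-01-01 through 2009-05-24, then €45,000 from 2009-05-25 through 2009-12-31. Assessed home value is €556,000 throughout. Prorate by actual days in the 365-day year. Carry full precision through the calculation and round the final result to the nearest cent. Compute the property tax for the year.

€7,618.09

2009-01-01 to 2009-05-24: 144 days, exemption €350,000 → (€556,000 − €350,000) × 1.95% × 144/365 = €1,584.7890
2009-05-25 to 2009-12-31: 221 days, exemption €45,000 → (€556,000 − €45,000) × 1.95% × 221/365 = €6,033.3000
Total = €7,618.0890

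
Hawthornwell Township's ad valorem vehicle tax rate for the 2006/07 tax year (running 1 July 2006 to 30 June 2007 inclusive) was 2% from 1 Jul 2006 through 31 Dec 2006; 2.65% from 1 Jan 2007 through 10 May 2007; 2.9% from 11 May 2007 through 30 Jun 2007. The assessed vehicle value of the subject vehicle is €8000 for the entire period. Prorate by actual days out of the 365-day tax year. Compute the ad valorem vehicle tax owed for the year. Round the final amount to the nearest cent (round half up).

€188.58

1 Jul – 31 Dec 2006: 184 days at 2% → €8000 × 2% × 184/365 = €80.6575
1 Jan – 10 May 2007: 130 days at 2.65% → €8000 × 2.65% × 130/365 = €75.5068
11 May – 30 Jun 2007: 51 days at 2.9% → €8000 × 2.9% × 51/365 = €32.4164
Total = €188.5808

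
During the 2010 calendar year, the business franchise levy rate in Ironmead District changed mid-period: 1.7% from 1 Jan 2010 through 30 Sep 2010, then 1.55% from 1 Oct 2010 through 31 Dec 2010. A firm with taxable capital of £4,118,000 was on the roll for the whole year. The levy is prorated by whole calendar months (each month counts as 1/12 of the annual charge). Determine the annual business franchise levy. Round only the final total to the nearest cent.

1 Jan – 30 Sep 2010: 9 months at 1.7% → £4,118,000 × 1.7% × 9/12 = £52,504.5000
1 Oct – 31 Dec 2010: 3 months at 1.55% → £4,118,000 × 1.55% × 3/12 = £15,957.2500
Total = £68,461.7500

£68,461.75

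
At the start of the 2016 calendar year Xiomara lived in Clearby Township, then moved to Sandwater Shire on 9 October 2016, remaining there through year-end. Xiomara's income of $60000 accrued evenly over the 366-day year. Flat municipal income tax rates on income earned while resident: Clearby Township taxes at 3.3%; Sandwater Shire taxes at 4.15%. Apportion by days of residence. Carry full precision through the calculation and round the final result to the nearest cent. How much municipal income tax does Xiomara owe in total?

$2097.05

Clearby Township, 1 January – 8 October 2016: 282 days → $60000 × 3.3% × 282/366 = $1525.5738
Sandwater Shire, 9 October – 31 December 2016: 84 days → $60000 × 4.15% × 84/366 = $571.4754
Total = $2097.0492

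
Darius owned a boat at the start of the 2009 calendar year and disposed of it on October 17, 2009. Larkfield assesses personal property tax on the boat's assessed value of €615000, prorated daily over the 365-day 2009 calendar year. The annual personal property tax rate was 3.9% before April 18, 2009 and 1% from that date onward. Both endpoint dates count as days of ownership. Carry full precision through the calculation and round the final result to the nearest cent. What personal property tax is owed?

€10114.64

January 1 – April 17, 2009: 107 days at 3.9% → €615000 × 3.9% × 107/365 = €7031.2192
April 18 – October 17, 2009: 183 days at 1% → €615000 × 1% × 183/365 = €3083.4247
Total = €10114.6438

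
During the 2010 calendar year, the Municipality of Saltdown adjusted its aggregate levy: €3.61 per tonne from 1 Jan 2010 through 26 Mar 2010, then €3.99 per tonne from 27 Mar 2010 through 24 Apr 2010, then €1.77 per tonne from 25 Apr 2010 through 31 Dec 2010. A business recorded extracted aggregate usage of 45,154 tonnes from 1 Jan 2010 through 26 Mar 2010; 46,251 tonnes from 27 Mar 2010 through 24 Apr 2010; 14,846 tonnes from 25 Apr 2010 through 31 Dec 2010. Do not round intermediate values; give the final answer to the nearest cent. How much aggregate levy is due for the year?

€373,824.85

1 Jan – 26 Mar 2010: 45,154 tonnes at €3.61/tonne → €163,005.94
27 Mar – 24 Apr 2010: 46,251 tonnes at €3.99/tonne → €184,541.49
25 Apr – 31 Dec 2010: 14,846 tonnes at €1.77/tonne → €26,277.42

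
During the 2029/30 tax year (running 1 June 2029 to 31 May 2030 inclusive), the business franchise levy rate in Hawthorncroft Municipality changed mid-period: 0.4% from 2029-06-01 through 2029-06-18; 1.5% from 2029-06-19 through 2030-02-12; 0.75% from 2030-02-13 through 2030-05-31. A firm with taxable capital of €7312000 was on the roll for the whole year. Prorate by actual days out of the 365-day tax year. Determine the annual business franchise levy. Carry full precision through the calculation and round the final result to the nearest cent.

€89486.86

2029-06-01 to 2029-06-18: 18 days at 0.4% → €7312000 × 0.4% × 18/365 = €1442.3671
2029-06-19 to 2030-02-12: 239 days at 1.5% → €7312000 × 1.5% × 239/365 = €71817.8630
2030-02-13 to 2030-05-31: 108 days at 0.75% → €7312000 × 0.75% × 108/365 = €16226.6301
Total = €89486.8603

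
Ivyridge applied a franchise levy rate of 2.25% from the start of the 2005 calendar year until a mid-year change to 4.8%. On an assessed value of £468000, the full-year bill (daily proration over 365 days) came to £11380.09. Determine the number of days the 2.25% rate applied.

Let d = days at the first rate; then 365 − d days at the second rate.
£468000 × [2.25%·d + 4.8%·(365−d)] / 365 = £11380.09
Solving gives d = 339, so the new rate took effect on December 6, 2005.

339 days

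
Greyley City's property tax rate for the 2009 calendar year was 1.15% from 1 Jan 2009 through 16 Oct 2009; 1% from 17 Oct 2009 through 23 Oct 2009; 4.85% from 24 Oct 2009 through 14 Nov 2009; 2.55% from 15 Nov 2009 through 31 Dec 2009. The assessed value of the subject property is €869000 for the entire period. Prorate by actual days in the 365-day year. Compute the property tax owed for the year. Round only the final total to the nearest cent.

1 Jan – 16 Oct 2009: 289 days at 1.15% → €869000 × 1.15% × 289/365 = €7912.6616
17 Oct – 23 Oct 2009: 7 days at 1% → €869000 × 1% × 7/365 = €166.6575
24 Oct – 14 Nov 2009: 22 days at 4.85% → €869000 × 4.85% × 22/365 = €2540.3370
15 Nov – 31 Dec 2009: 47 days at 2.55% → €869000 × 2.55% × 47/365 = €2853.4151
Total = €13473.0712

€13473.07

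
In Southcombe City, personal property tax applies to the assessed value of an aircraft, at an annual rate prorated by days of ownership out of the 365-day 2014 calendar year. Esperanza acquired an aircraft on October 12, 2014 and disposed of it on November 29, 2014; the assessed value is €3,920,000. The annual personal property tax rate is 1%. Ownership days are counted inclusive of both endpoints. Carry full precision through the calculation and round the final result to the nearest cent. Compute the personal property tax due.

Days held (October 12 – November 29, 2014): 49 out of 365
Tax = €3,920,000 × 1% × 49/365 = €5,262.4658

€5,262.47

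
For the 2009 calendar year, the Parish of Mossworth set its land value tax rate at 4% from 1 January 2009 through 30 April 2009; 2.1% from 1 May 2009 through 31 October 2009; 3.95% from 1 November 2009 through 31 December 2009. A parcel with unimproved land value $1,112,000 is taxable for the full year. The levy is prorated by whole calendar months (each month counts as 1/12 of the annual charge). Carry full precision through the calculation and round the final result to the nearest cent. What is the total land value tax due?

1 January – 30 April 2009: 4 months at 4% → $1,112,000 × 4% × 4/12 = $14,826.6667
1 May – 31 October 2009: 6 months at 2.1% → $1,112,000 × 2.1% × 6/12 = $11,676.0000
1 November – 31 December 2009: 2 months at 3.95% → $1,112,000 × 3.95% × 2/12 = $7,320.6667
Total = $33,823.3333

$33,823.33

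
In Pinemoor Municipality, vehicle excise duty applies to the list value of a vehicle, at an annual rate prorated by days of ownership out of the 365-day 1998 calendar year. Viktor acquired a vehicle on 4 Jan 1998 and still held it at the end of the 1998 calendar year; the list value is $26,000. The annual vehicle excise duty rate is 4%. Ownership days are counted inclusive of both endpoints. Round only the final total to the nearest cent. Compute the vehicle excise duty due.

Days held (4 Jan – 31 Dec 1998): 362 out of 365
Tax = $26,000 × 4% × 362/365 = $1,031.4521

$1,031.45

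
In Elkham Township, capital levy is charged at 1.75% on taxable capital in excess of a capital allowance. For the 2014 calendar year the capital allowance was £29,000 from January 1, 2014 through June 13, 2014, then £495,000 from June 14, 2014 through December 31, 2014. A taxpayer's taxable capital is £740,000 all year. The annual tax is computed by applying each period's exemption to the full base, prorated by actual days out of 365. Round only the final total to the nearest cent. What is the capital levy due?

£7,951.66

January 1 – June 13, 2014: 164 days, exemption £29,000 → (£740,000 − £29,000) × 1.75% × 164/365 = £5,590.6027
June 14 – December 31, 2014: 201 days, exemption £495,000 → (£740,000 − £495,000) × 1.75% × 201/365 = £2,361.0616
Total = £7,951.6644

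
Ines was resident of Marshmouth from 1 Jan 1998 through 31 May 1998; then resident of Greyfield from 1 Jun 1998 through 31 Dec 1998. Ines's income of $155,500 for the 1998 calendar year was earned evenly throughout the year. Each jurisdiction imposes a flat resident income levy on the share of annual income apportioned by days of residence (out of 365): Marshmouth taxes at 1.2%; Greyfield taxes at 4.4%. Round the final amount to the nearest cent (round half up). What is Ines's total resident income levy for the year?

Marshmouth, 1 Jan – 31 May 1998: 151 days → $155,500 × 1.2% × 151/365 = $771.9616
Greyfield, 1 Jun – 31 Dec 1998: 214 days → $155,500 × 4.4% × 214/365 = $4,011.4740
Total = $4,783.4356

$4,783.44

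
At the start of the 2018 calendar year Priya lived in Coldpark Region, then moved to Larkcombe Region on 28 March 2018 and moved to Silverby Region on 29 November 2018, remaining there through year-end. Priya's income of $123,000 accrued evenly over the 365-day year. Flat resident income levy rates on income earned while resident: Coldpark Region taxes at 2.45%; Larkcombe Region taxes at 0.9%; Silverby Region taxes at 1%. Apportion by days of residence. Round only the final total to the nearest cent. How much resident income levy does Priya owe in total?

Coldpark Region, 1 January – 27 March 2018: 86 days → $123,000 × 2.45% × 86/365 = $710.0301
Larkcombe Region, 28 March – 28 November 2018: 246 days → $123,000 × 0.9% × 246/365 = $746.0877
Silverby Region, 29 November – 31 December 2018: 33 days → $123,000 × 1% × 33/365 = $111.2055
Total = $1,567.3233

$1,567.32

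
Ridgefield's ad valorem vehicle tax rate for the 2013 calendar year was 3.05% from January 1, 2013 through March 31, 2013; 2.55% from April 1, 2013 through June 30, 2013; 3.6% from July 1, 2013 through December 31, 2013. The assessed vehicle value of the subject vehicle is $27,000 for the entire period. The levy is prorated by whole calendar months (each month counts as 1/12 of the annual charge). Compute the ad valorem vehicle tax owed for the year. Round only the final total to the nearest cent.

January 1 – March 31, 2013: 3 months at 3.05% → $27,000 × 3.05% × 3/12 = $205.8750
April 1 – June 30, 2013: 3 months at 2.55% → $27,000 × 2.55% × 3/12 = $172.1250
July 1 – December 31, 2013: 6 months at 3.6% → $27,000 × 3.6% × 6/12 = $486.0000
Total = $864.0000

$864.00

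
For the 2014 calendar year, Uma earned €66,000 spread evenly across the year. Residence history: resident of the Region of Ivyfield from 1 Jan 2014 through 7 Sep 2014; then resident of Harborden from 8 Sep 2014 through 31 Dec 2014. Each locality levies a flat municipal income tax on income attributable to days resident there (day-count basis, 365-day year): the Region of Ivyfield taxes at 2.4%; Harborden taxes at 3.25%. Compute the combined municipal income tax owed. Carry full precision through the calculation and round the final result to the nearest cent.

€1,760.75

The Region of Ivyfield, 1 Jan – 7 Sep 2014: 250 days → €66,000 × 2.4% × 250/365 = €1,084.9315
Harborden, 8 Sep – 31 Dec 2014: 115 days → €66,000 × 3.25% × 115/365 = €675.8219
Total = €1,760.7534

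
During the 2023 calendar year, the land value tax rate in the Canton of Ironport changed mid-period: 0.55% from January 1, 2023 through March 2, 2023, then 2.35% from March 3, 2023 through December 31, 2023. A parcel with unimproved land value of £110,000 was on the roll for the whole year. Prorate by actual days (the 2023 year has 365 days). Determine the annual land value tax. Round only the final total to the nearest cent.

January 1 – March 2, 2023: 61 days at 0.55% → £110,000 × 0.55% × 61/365 = £101.1096
March 3 – December 31, 2023: 304 days at 2.35% → £110,000 × 2.35% × 304/365 = £2,152.9863
Total = £2,254.0959

£2,254.10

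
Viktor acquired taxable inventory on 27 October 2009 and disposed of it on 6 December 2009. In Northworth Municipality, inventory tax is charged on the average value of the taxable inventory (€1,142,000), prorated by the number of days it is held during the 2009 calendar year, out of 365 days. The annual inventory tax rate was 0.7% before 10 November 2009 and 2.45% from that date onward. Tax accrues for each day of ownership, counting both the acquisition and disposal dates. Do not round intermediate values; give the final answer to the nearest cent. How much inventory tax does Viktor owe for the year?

27 October – 9 November 2009: 14 days at 0.7% → €1,142,000 × 0.7% × 14/365 = €306.6192
10 November – 6 December 2009: 27 days at 2.45% → €1,142,000 × 2.45% × 27/365 = €2,069.6795
Total = €2,376.2986

€2,376.30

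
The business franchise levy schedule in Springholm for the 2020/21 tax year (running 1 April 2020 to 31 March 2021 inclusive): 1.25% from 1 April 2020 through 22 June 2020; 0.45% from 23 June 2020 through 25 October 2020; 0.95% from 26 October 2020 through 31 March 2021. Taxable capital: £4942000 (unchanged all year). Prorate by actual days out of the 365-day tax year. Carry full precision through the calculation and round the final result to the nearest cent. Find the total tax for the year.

£41858.06

1 April – 22 June 2020: 83 days at 1.25% → £4942000 × 1.25% × 83/365 = £14047.4658
23 June – 25 October 2020: 125 days at 0.45% → £4942000 × 0.45% × 125/365 = £7616.0959
26 October 2020 – 31 March 2021: 157 days at 0.95% → £4942000 × 0.95% × 157/365 = £20194.5014
Total = £41858.0630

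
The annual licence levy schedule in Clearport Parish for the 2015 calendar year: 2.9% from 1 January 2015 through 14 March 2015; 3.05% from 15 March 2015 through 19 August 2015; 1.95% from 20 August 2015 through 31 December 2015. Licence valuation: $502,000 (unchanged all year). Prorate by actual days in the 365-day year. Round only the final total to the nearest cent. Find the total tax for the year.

1 January – 14 March 2015: 73 days at 2.9% → $502,000 × 2.9% × 73/365 = $2,911.6000
15 March – 19 August 2015: 158 days at 3.05% → $502,000 × 3.05% × 158/365 = $6,627.7753
20 August – 31 December 2015: 134 days at 1.95% → $502,000 × 1.95% × 134/365 = $3,593.7699
Total = $13,133.1452

$13,133.15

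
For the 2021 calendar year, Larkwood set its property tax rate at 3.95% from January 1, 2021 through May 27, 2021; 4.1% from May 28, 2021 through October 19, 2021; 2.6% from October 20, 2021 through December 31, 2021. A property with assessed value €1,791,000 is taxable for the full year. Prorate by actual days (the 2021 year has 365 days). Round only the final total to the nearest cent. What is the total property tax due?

January 1 – May 27, 2021: 147 days at 3.95% → €1,791,000 × 3.95% × 147/365 = €28,491.6205
May 28 – October 19, 2021: 145 days at 4.1% → €1,791,000 × 4.1% × 145/365 = €29,171.2192
October 20 – December 31, 2021: 73 days at 2.6% → €1,791,000 × 2.6% × 73/365 = €9,313.2000
Total = €66,976.0397

€66,976.04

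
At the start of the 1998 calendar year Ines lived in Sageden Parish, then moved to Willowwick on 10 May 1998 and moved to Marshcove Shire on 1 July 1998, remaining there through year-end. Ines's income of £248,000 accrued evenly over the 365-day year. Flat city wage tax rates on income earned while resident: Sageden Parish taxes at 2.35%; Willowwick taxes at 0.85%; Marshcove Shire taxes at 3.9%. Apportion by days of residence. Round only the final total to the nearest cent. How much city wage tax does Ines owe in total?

Sageden Parish, 1 January – 9 May 1998: 129 days → £248,000 × 2.35% × 129/365 = £2,059.7589
Willowwick, 10 May – 30 June 1998: 52 days → £248,000 × 0.85% × 52/365 = £300.3178
Marshcove Shire, 1 July – 31 December 1998: 184 days → £248,000 × 3.9% × 184/365 = £4,875.7479
Total = £7,235.8247

£7,235.82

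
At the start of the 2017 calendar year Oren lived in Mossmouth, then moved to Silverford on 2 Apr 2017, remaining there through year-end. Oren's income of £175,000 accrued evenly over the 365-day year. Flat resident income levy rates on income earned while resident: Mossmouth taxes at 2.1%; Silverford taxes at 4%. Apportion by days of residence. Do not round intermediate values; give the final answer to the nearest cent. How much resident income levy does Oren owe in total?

Mossmouth, 1 Jan – 1 Apr 2017: 91 days → £175,000 × 2.1% × 91/365 = £916.2329
Silverford, 2 Apr – 31 Dec 2017: 274 days → £175,000 × 4% × 274/365 = £5,254.7945
Total = £6,171.0274

£6,171.03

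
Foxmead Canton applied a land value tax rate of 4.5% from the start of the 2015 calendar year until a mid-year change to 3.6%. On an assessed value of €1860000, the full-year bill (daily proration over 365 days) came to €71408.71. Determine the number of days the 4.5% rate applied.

97 days

Let d = days at the first rate; then 365 − d days at the second rate.
€1860000 × [4.5%·d + 3.6%·(365−d)] / 365 = €71408.71
Solving gives d = 97, so the new rate took effect on April 8, 2015.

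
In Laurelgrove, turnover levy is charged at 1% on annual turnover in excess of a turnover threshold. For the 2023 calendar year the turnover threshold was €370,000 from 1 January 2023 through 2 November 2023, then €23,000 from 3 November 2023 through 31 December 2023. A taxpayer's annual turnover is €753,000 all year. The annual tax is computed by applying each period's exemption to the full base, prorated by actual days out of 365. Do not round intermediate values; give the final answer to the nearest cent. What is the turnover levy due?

€4,390.90

1 January – 2 November 2023: 306 days, exemption €370,000 → (€753,000 − €370,000) × 1% × 306/365 = €3,210.9041
3 November – 31 December 2023: 59 days, exemption €23,000 → (€753,000 − €23,000) × 1% × 59/365 = €1,180.0000
Total = €4,390.9041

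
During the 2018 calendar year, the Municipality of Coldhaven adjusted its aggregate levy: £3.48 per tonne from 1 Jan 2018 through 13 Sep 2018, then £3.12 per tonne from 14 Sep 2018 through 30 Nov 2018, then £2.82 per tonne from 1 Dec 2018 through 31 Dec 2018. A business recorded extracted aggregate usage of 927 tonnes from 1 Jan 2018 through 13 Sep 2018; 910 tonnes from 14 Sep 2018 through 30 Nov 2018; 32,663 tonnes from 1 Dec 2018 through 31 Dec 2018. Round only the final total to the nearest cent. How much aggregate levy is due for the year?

£98,174.82

1 Jan – 13 Sep 2018: 927 tonnes at £3.48/tonne → £3,225.96
14 Sep – 30 Nov 2018: 910 tonnes at £3.12/tonne → £2,839.20
1 Dec – 31 Dec 2018: 32,663 tonnes at £2.82/tonne → £92,109.66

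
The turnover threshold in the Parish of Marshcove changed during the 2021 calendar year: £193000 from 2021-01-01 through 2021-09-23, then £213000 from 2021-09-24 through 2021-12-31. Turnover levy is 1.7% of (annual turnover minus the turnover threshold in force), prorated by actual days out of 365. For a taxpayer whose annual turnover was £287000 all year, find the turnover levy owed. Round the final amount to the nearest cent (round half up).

£1505.78

2021-01-01 to 2021-09-23: 266 days, exemption £193000 → (£287000 − £193000) × 1.7% × 266/365 = £1164.5699
2021-09-24 to 2021-12-31: 99 days, exemption £213000 → (£287000 − £213000) × 1.7% × 99/365 = £341.2110
Total = £1505.7808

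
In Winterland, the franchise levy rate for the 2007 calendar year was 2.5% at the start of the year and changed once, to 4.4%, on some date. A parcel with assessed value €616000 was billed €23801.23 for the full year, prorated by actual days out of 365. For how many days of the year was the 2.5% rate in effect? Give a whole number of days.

Let d = days at the first rate; then 365 − d days at the second rate.
€616000 × [2.5%·d + 4.4%·(365−d)] / 365 = €23801.23
Solving gives d = 103, so the new rate took effect on 14 April 2007.

103 days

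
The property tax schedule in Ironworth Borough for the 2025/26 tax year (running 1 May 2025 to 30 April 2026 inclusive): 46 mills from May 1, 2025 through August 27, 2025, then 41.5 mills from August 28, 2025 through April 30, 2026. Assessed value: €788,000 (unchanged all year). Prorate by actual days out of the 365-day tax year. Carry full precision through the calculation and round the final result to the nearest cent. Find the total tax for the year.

May 1 – August 27, 2025: 119 days at 46 mills → €788,000 × 4.6% × 119/365 = €11,817.8411
August 28, 2025 – April 30, 2026: 246 days at 41.5 mills → €788,000 × 4.15% × 246/365 = €22,040.2521
Total = €33,858.0932

€33,858.09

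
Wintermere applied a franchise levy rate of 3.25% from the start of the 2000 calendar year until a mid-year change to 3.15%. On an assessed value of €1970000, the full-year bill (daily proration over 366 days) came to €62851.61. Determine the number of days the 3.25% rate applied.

148 days

Let d = days at the first rate; then 366 − d days at the second rate.
€1970000 × [3.25%·d + 3.15%·(366−d)] / 366 = €62851.61
Solving gives d = 148, so the new rate took effect on May 28, 2000.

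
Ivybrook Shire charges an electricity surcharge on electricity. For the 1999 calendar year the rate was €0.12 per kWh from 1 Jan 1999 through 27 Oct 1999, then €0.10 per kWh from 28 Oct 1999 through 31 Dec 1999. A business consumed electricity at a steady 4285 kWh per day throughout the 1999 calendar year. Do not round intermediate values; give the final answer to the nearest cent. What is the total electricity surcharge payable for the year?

1 Jan – 27 Oct 1999: 300 days × 4285 kWh/day = 1,285,500 kWh at €0.12/kWh → €154,260.00
28 Oct – 31 Dec 1999: 65 days × 4285 kWh/day = 278,525 kWh at €0.10/kWh → €27,852.50

€182,112.50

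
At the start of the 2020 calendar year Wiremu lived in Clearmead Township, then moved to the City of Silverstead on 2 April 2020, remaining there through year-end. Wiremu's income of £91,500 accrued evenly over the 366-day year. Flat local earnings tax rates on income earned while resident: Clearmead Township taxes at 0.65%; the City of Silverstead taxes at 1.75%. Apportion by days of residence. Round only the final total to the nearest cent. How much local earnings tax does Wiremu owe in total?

Clearmead Township, 1 January – 1 April 2020: 92 days → £91,500 × 0.65% × 92/366 = £149.5000
The City of Silverstead, 2 April – 31 December 2020: 274 days → £91,500 × 1.75% × 274/366 = £1,198.7500
Total = £1,348.2500

£1,348.25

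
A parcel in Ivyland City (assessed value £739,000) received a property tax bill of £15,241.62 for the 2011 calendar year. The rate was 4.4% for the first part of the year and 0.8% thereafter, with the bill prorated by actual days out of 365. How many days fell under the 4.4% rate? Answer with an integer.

Let d = days at the first rate; then 365 − d days at the second rate.
£739,000 × [4.4%·d + 0.8%·(365−d)] / 365 = £15,241.62
Solving gives d = 128, so the new rate took effect on May 9, 2011.

128 days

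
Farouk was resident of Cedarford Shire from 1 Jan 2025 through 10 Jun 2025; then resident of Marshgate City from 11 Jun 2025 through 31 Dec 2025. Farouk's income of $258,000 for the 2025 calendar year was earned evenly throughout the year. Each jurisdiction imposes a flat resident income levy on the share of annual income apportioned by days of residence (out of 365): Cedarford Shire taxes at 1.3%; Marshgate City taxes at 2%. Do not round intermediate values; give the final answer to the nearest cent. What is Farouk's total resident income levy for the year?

$4,363.38

Cedarford Shire, 1 Jan – 10 Jun 2025: 161 days → $258,000 × 1.3% × 161/365 = $1,479.4356
Marshgate City, 11 Jun – 31 Dec 2025: 204 days → $258,000 × 2% × 204/365 = $2,883.9452
Total = $4,363.3808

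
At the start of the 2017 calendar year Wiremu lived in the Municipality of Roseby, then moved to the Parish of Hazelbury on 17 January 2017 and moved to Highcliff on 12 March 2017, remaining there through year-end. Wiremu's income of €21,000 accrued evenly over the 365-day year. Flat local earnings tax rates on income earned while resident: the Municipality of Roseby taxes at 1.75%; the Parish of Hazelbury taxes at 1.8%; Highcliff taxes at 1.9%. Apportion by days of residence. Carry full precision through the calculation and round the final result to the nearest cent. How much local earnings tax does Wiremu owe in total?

The Municipality of Roseby, 1 January – 16 January 2017: 16 days → €21,000 × 1.75% × 16/365 = €16.1096
The Parish of Hazelbury, 17 January – 11 March 2017: 54 days → €21,000 × 1.8% × 54/365 = €55.9233
Highcliff, 12 March – 31 December 2017: 295 days → €21,000 × 1.9% × 295/365 = €322.4795
Total = €394.5123

€394.51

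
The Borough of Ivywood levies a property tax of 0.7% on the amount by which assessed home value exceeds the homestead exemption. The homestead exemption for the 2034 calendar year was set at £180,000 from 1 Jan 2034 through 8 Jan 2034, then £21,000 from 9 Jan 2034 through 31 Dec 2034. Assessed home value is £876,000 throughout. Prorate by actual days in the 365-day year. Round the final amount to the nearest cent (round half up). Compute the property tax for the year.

1 Jan – 8 Jan 2034: 8 days, exemption £180,000 → (£876,000 − £180,000) × 0.7% × 8/365 = £106.7836
9 Jan – 31 Dec 2034: 357 days, exemption £21,000 → (£876,000 − £21,000) × 0.7% × 357/365 = £5,853.8219
Total = £5,960.6055

£5,960.61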